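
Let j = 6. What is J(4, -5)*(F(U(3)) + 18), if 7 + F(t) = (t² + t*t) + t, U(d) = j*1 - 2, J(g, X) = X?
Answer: -235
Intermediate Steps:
U(d) = 4 (U(d) = 6*1 - 2 = 6 - 2 = 4)
F(t) = -7 + t + 2*t² (F(t) = -7 + ((t² + t*t) + t) = -7 + ((t² + t²) + t) = -7 + (2*t² + t) = -7 + (t + 2*t²) = -7 + t + 2*t²)
J(4, -5)*(F(U(3)) + 18) = -5*((-7 + 4 + 2*4²) + 18) = -5*((-7 + 4 + 2*16) + 18) = -5*((-7 + 4 + 32) + 18) = -5*(29 + 18) = -5*47 = -235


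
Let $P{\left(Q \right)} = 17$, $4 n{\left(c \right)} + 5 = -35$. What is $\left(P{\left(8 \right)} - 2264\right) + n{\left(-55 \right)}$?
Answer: $-2257$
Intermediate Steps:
$n{\left(c \right)} = -10$ ($n{\left(c \right)} = - \frac{5}{4} + \frac{1}{4} \left(-35\right) = - \frac{5}{4} - \frac{35}{4} = -10$)
$\left(P{\left(8 \right)} - 2264\right) + n{\left(-55 \right)} = \left(17 - 2264\right) - 10 = -2247 - 10 = -2257$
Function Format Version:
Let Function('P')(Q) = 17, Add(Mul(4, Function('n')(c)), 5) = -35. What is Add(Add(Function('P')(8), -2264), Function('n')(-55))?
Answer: -2257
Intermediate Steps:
Function('n')(c) = -10 (Function('n')(c) = Add(Rational(-5, 4), Mul(Rational(1, 4), -35)) = Add(Rational(-5, 4), Rational(-35, 4)) = -10)
Add(Add(Function('P')(8), -2264), Function('n')(-55)) = Add(Add(17, -2264), -10) = Add(-2247, -10) = -2257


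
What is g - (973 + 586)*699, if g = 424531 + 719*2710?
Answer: 1283280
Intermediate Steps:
g = 2373021 (g = 424531 + 1948490 = 2373021)
g - (973 + 586)*699 = 2373021 - (973 + 586)*699 = 2373021 - 1559*699 = 2373021 - 1*1089741 = 2373021 - 1089741 = 1283280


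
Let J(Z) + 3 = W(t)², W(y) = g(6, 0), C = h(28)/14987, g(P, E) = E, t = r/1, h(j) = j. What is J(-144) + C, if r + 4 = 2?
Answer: -6419/2141 ≈ -2.9981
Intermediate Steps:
r = -2 (r = -4 + 2 = -2)
t = -2 (t = -2/1 = -2*1 = -2)
C = 4/2141 (C = 28/14987 = 28*(1/14987) = 4/2141 ≈ 0.0018683)
W(y) = 0
J(Z) = -3 (J(Z) = -3 + 0² = -3 + 0 = -3)
J(-144) + C = -3 + 4/2141 = -6419/2141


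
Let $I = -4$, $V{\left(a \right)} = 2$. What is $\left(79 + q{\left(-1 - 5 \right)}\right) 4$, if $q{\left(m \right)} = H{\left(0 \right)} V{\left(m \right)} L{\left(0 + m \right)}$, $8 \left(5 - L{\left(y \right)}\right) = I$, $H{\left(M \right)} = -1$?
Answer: $272$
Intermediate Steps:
$L{\left(y \right)} = \frac{11}{2}$ ($L{\left(y \right)} = 5 - - \frac{1}{2} = 5 + \frac{1}{2} = \frac{11}{2}$)
$q{\left(m \right)} = -11$ ($q{\left(m \right)} = \left(-1\right) 2 \cdot \frac{11}{2} = \left(-2\right) \frac{11}{2} = -11$)
$\left(79 + q{\left(-1 - 5 \right)}\right) 4 = \left(79 - 11\right) 4 = 68 \cdot 4 = 272$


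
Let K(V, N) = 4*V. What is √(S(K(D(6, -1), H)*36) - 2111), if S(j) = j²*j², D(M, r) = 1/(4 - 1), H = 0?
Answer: √5306305 ≈ 2303.5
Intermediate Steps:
D(M, r) = ⅓ (D(M, r) = 1/3 = ⅓)
S(j) = j⁴
√(S(K(D(6, -1), H)*36) - 2111) = √(((4*(⅓))*36)⁴ - 2111) = √(((4/3)*36)⁴ - 2111) = √(48⁴ - 2111) = √(5308416 - 2111) = √5306305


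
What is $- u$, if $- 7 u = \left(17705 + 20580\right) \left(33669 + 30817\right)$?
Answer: $\frac{2468846510}{7} \approx 3.5269 \cdot 10^{8}$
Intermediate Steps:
$u = - \frac{2468846510}{7}$ ($u = - \frac{\left(17705 + 20580\right) \left(33669 + 30817\right)}{7} = - \frac{38285 \cdot 64486}{7} = \left(- \frac{1}{7}\right) 2468846510 = - \frac{2468846510}{7} \approx -3.5269 \cdot 10^{8}$)
$- u = \left(-1\right) \left(- \frac{2468846510}{7}\right) = \frac{2468846510}{7}$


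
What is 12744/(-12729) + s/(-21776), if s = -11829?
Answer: -42314001/92395568 ≈ -0.45797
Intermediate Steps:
12744/(-12729) + s/(-21776) = 12744/(-12729) - 11829/(-21776) = 12744*(-1/12729) - 11829*(-1/21776) = -4248/4243 + 11829/21776 = -42314001/92395568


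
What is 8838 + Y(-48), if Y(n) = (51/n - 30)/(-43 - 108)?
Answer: 21353105/2416 ≈ 8838.2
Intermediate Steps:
Y(n) = 30/151 - 51/(151*n) (Y(n) = (-30 + 51/n)/(-151) = (-30 + 51/n)*(-1/151) = 30/151 - 51/(151*n))
8838 + Y(-48) = 8838 + (3/151)*(-17 + 10*(-48))/(-48) = 8838 + (3/151)*(-1/48)*(-17 - 480) = 8838 + (3/151)*(-1/48)*(-497) = 8838 + 497/2416 = 21353105/2416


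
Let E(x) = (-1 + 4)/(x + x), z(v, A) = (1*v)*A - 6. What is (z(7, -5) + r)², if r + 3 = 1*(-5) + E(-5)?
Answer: 243049/100 ≈ 2430.5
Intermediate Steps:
z(v, A) = -6 + A*v (z(v, A) = v*A - 6 = A*v - 6 = -6 + A*v)
E(x) = 3/(2*x) (E(x) = 3/((2*x)) = 3*(1/(2*x)) = 3/(2*x))
r = -83/10 (r = -3 + (1*(-5) + (3/2)/(-5)) = -3 + (-5 + (3/2)*(-⅕)) = -3 + (-5 - 3/10) = -3 - 53/10 = -83/10 ≈ -8.3000)
(z(7, -5) + r)² = ((-6 - 5*7) - 83/10)² = ((-6 - 35) - 83/10)² = (-41 - 83/10)² = (-493/10)² = 243049/100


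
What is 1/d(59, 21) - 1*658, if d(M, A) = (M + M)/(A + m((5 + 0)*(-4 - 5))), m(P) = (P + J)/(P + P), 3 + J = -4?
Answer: -3493009/5310 ≈ -657.82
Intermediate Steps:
J = -7 (J = -3 - 4 = -7)
m(P) = (-7 + P)/(2*P) (m(P) = (P - 7)/(P + P) = (-7 + P)/((2*P)) = (-7 + P)*(1/(2*P)) = (-7 + P)/(2*P))
d(M, A) = 2*M/(26/45 + A) (d(M, A) = (M + M)/(A + (-7 + (5 + 0)*(-4 - 5))/(2*(((5 + 0)*(-4 - 5))))) = (2*M)/(A + (-7 + 5*(-9))/(2*((5*(-9))))) = (2*M)/(A + (½)*(-7 - 45)/(-45)) = (2*M)/(A + (½)*(-1/45)*(-52)) = (2*M)/(A + 26/45) = (2*M)/(26/45 + A) = 2*M/(26/45 + A))
1/d(59, 21) - 1*658 = 1/(90*59/(26 + 45*21)) - 1*658 = 1/(90*59/(26 + 945)) - 658 = 1/(90*59/971) - 658 = 1/(90*59*(1/971)) - 658 = 1/(5310/971) - 658 = 971/5310 - 658 = -3493009/5310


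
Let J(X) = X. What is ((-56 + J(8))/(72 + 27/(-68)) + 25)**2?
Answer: 1559223169/2634129 ≈ 591.93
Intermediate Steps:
((-56 + J(8))/(72 + 27/(-68)) + 25)**2 = ((-56 + 8)/(72 + 27/(-68)) + 25)**2 = (-48/(72 + 27*(-1/68)) + 25)**2 = (-48/(72 - 27/68) + 25)**2 = (-48/4869/68 + 25)**2 = (-48*68/4869 + 25)**2 = (-1088/1623 + 25)**2 = (39487/1623)**2 = 1559223169/2634129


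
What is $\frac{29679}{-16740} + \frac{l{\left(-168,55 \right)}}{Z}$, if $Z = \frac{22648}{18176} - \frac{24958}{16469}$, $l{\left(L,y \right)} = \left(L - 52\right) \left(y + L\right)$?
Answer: $- \frac{576735540177649}{6250118940} \approx -92276.0$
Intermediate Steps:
$l{\left(L,y \right)} = \left(-52 + L\right) \left(L + y\right)$
$Z = - \frac{10080837}{37417568}$ ($Z = 22648 \cdot \frac{1}{18176} - \frac{24958}{16469} = \frac{2831}{2272} - \frac{24958}{16469} = - \frac{10080837}{37417568} \approx -0.26941$)
$\frac{29679}{-16740} + \frac{l{\left(-168,55 \right)}}{Z} = \frac{29679}{-16740} + \frac{\left(-168\right)^{2} - -8736 - 2860 - 9240}{- \frac{10080837}{37417568}} = 29679 \left(- \frac{1}{16740}\right) + \left(28224 + 8736 - 2860 - 9240\right) \left(- \frac{37417568}{10080837}\right) = - \frac{9893}{5580} + 24860 \left(- \frac{37417568}{10080837}\right) = - \frac{9893}{5580} - \frac{930200740480}{10080837} = - \frac{576735540177649}{6250118940}$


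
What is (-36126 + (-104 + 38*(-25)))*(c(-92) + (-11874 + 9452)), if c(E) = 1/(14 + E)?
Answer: 270151310/3 ≈ 9.0050e+7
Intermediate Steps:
(-36126 + (-104 + 38*(-25)))*(c(-92) + (-11874 + 9452)) = (-36126 + (-104 + 38*(-25)))*(1/(14 - 92) + (-11874 + 9452)) = (-36126 + (-104 - 950))*(1/(-78) - 2422) = (-36126 - 1054)*(-1/78 - 2422) = -37180*(-188917/78) = 270151310/3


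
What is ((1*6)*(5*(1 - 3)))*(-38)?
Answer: 2280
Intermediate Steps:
((1*6)*(5*(1 - 3)))*(-38) = (6*(5*(-2)))*(-38) = (6*(-10))*(-38) = -60*(-38) = 2280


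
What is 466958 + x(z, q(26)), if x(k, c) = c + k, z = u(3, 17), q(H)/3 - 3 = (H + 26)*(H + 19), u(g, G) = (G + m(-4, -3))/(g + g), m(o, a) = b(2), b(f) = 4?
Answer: 947981/2 ≈ 4.7399e+5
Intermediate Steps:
m(o, a) = 4
u(g, G) = (4 + G)/(2*g) (u(g, G) = (G + 4)/(g + g) = (4 + G)/((2*g)) = (4 + G)*(1/(2*g)) = (4 + G)/(2*g))
q(H) = 9 + 3*(19 + H)*(26 + H) (q(H) = 9 + 3*((H + 26)*(H + 19)) = 9 + 3*((26 + H)*(19 + H)) = 9 + 3*((19 + H)*(26 + H)) = 9 + 3*(19 + H)*(26 + H))
z = 7/2 (z = (½)*(4 + 17)/3 = (½)*(⅓)*21 = 7/2 ≈ 3.5000)
466958 + x(z, q(26)) = 466958 + ((1491 + 3*26² + 135*26) + 7/2) = 466958 + ((1491 + 3*676 + 3510) + 7/2) = 466958 + ((1491 + 2028 + 3510) + 7/2) = 466958 + (7029 + 7/2) = 466958 + 14065/2 = 947981/2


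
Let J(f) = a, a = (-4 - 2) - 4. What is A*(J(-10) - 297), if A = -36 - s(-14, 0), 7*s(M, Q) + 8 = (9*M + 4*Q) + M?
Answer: 31928/7 ≈ 4561.1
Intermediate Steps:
s(M, Q) = -8/7 + 4*Q/7 + 10*M/7 (s(M, Q) = -8/7 + ((9*M + 4*Q) + M)/7 = -8/7 + ((4*Q + 9*M) + M)/7 = -8/7 + (4*Q + 10*M)/7 = -8/7 + (4*Q/7 + 10*M/7) = -8/7 + 4*Q/7 + 10*M/7)
a = -10 (a = -6 - 4 = -10)
J(f) = -10
A = -104/7 (A = -36 - (-8/7 + (4/7)*0 + (10/7)*(-14)) = -36 - (-8/7 + 0 - 20) = -36 - 1*(-148/7) = -36 + 148/7 = -104/7 ≈ -14.857)
A*(J(-10) - 297) = -104*(-10 - 297)/7 = -104/7*(-307) = 31928/7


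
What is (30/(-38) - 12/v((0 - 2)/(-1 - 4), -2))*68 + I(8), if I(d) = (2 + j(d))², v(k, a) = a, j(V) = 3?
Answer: 7207/19 ≈ 379.32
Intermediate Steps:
I(d) = 25 (I(d) = (2 + 3)² = 5² = 25)
(30/(-38) - 12/v((0 - 2)/(-1 - 4), -2))*68 + I(8) = (30/(-38) - 12/(-2))*68 + 25 = (30*(-1/38) - 12*(-½))*68 + 25 = (-15/19 + 6)*68 + 25 = (99/19)*68 + 25 = 6732/19 + 25 = 7207/19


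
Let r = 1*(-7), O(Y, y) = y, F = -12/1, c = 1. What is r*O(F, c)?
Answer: -7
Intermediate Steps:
F = -12 (F = -12*1 = -12)
r = -7
r*O(F, c) = -7*1 = -7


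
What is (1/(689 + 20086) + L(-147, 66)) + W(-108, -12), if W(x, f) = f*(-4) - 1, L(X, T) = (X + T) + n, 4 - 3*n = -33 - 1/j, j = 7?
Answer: -1047981/48475 ≈ -21.619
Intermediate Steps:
n = 260/21 (n = 4/3 - (-33 - 1/7)/3 = 4/3 - (-33 - 1*⅐)/3 = 4/3 - (-33 - ⅐)/3 = 4/3 - ⅓*(-232/7) = 4/3 + 232/21 = 260/21 ≈ 12.381)
L(X, T) = 260/21 + T + X (L(X, T) = (X + T) + 260/21 = (T + X) + 260/21 = 260/21 + T + X)
W(x, f) = -1 - 4*f (W(x, f) = -4*f - 1 = -1 - 4*f)
(1/(689 + 20086) + L(-147, 66)) + W(-108, -12) = (1/(689 + 20086) + (260/21 + 66 - 147)) + (-1 - 4*(-12)) = (1/20775 - 1441/21) + (-1 + 48) = (1/20775 - 1441/21) + 47 = -3326306/48475 + 47 = -1047981/48475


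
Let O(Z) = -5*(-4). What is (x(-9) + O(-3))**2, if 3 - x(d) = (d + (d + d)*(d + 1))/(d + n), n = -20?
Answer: 643204/841 ≈ 764.81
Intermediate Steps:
O(Z) = 20
x(d) = 3 - (d + 2*d*(1 + d))/(-20 + d) (x(d) = 3 - (d + (d + d)*(d + 1))/(d - 20) = 3 - (d + (2*d)*(1 + d))/(-20 + d) = 3 - (d + 2*d*(1 + d))/(-20 + d))
(x(-9) + O(-3))**2 = (2*(-30 - 1*(-9)**2)/(-20 - 9) + 20)**2 = (2*(-30 - 1*81)/(-29) + 20)**2 = (2*(-1/29)*(-30 - 81) + 20)**2 = (2*(-1/29)*(-111) + 20)**2 = (222/29 + 20)**2 = (802/29)**2 = 643204/841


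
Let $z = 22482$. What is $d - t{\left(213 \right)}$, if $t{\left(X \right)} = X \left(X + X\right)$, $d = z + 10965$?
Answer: $-57291$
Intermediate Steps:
$d = 33447$ ($d = 22482 + 10965 = 33447$)
$t{\left(X \right)} = 2 X^{2}$ ($t{\left(X \right)} = X 2 X = 2 X^{2}$)
$d - t{\left(213 \right)} = 33447 - 2 \cdot 213^{2} = 33447 - 2 \cdot 45369 = 33447 - 90738 = -57291$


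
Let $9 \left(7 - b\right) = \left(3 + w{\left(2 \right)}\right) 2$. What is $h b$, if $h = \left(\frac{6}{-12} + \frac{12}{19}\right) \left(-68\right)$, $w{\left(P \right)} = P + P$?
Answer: $- \frac{8330}{171} \approx -48.713$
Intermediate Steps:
$w{\left(P \right)} = 2 P$
$b = \frac{49}{9}$ ($b = 7 - \frac{\left(3 + 2 \cdot 2\right) 2}{9} = 7 - \frac{\left(3 + 4\right) 2}{9} = 7 - \frac{7 \cdot 2}{9} = 7 - \frac{14}{9} = \frac{49}{9} \approx 5.4444$)
$h = - \frac{170}{19}$ ($h = \left(6 \left(- \frac{1}{12}\right) + 12 \cdot \frac{1}{19}\right) \left(-68\right) = \left(- \frac{1}{2} + \frac{12}{19}\right) \left(-68\right) = \frac{5}{38} \left(-68\right) = - \frac{170}{19} \approx -8.9474$)
$h b = \left(- \frac{170}{19}\right) \frac{49}{9} = - \frac{8330}{171}$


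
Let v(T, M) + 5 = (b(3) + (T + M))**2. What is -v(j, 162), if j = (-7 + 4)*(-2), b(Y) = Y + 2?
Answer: -29924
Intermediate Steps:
b(Y) = 2 + Y
j = 6 (j = -3*(-2) = 6)
v(T, M) = -5 + (5 + M + T)**2 (v(T, M) = -5 + ((2 + 3) + (T + M))**2 = -5 + (5 + (M + T))**2 = -5 + (5 + M + T)**2)
-v(j, 162) = -(-5 + (5 + 162 + 6)**2) = -(-5 + 173**2) = -(-5 + 29929) = -1*29924 = -29924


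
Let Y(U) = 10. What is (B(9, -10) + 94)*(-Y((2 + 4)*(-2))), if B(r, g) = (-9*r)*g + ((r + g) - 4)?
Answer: -8990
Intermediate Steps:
B(r, g) = -4 + g + r - 9*g*r (B(r, g) = -9*g*r + ((g + r) - 4) = -9*g*r + (-4 + g + r) = -4 + g + r - 9*g*r)
(B(9, -10) + 94)*(-Y((2 + 4)*(-2))) = ((-4 - 10 + 9 - 9*(-10)*9) + 94)*(-1*10) = ((-4 - 10 + 9 + 810) + 94)*(-10) = (805 + 94)*(-10) = 899*(-10) = -8990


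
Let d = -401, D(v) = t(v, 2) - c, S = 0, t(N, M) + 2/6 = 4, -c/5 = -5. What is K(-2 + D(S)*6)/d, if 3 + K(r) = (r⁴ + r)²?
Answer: -81572997841416897/401 ≈ -2.0342e+14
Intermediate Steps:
c = 25 (c = -5*(-5) = 25)
t(N, M) = 11/3 (t(N, M) = -⅓ + 4 = 11/3)
D(v) = -64/3 (D(v) = 11/3 - 1*25 = 11/3 - 25 = -64/3)
K(r) = -3 + (r + r⁴)² (K(r) = -3 + (r⁴ + r)² = -3 + (r + r⁴)²)
K(-2 + D(S)*6)/d = (-3 + (-2 - 64/3*6)²*(1 + (-2 - 64/3*6)³)²)/(-401) = (-3 + (-2 - 128)²*(1 + (-2 - 128)³)²)*(-1/401) = (-3 + (-130)²*(1 + (-130)³)²)*(-1/401) = (-3 + 16900*(1 - 2197000)²)*(-1/401) = (-3 + 16900*(-2196999)²)*(-1/401) = (-3 + 16900*4826804606001)*(-1/401) = (-3 + 81572997841416900)*(-1/401) = 81572997841416897*(-1/401) = -81572997841416897/401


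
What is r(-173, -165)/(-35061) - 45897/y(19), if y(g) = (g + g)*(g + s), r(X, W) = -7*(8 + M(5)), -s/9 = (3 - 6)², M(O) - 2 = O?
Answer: 17305829/888212 ≈ 19.484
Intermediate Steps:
M(O) = 2 + O
s = -81 (s = -9*(3 - 6)² = -9*(-3)² = -9*9 = -81)
r(X, W) = -105 (r(X, W) = -7*(8 + (2 + 5)) = -7*(8 + 7) = -7*15 = -105)
y(g) = 2*g*(-81 + g) (y(g) = (g + g)*(g - 81) = (2*g)*(-81 + g) = 2*g*(-81 + g))
r(-173, -165)/(-35061) - 45897/y(19) = -105/(-35061) - 45897*1/(38*(-81 + 19)) = -105*(-1/35061) - 45897/(2*19*(-62)) = 35/11687 - 45897/(-2356) = 35/11687 - 45897*(-1/2356) = 35/11687 + 45897/2356 = 17305829/888212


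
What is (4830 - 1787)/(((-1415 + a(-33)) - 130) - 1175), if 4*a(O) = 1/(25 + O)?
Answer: -97376/87041 ≈ -1.1187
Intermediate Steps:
a(O) = 1/(4*(25 + O))
(4830 - 1787)/(((-1415 + a(-33)) - 130) - 1175) = (4830 - 1787)/(((-1415 + 1/(4*(25 - 33))) - 130) - 1175) = 3043/(((-1415 + (¼)/(-8)) - 130) - 1175) = 3043/(((-1415 + (¼)*(-⅛)) - 130) - 1175) = 3043/(((-1415 - 1/32) - 130) - 1175) = 3043/((-45281/32 - 130) - 1175) = 3043/(-49441/32 - 1175) = 3043/(-87041/32) = 3043*(-32/87041) = -97376/87041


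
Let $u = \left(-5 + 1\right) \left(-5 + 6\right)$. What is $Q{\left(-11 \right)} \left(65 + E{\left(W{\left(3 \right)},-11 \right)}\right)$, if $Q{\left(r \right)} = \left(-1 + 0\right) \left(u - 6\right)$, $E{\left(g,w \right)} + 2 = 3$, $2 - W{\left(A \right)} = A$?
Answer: $660$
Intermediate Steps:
$u = -4$ ($u = \left(-4\right) 1 = -4$)
$W{\left(A \right)} = 2 - A$
$E{\left(g,w \right)} = 1$ ($E{\left(g,w \right)} = -2 + 3 = 1$)
$Q{\left(r \right)} = 10$ ($Q{\left(r \right)} = \left(-1 + 0\right) \left(-4 - 6\right) = \left(-1\right) \left(-10\right) = 10$)
$Q{\left(-11 \right)} \left(65 + E{\left(W{\left(3 \right)},-11 \right)}\right) = 10 \left(65 + 1\right) = 10 \cdot 66 = 660$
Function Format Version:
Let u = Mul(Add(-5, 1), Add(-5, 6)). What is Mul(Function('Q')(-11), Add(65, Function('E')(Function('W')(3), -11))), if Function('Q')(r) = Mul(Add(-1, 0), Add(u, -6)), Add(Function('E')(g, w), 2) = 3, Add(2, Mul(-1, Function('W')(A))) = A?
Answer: 660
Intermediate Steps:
u = -4 (u = Mul(-4, 1) = -4)
Function('W')(A) = Add(2, Mul(-1, A))
Function('E')(g, w) = 1 (Function('E')(g, w) = Add(-2, 3) = 1)
Function('Q')(r) = 10 (Function('Q')(r) = Mul(Add(-1, 0), Add(-4, -6)) = Mul(-1, -10) = 10)
Mul(Function('Q')(-11), Add(65, Function('E')(Function('W')(3), -11))) = Mul(10, Add(65, 1)) = Mul(10, 66) = 660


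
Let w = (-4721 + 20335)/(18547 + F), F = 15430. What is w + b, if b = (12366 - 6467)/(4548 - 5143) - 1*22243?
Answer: -26462507914/1189195 ≈ -22252.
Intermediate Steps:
w = 15614/33977 (w = (-4721 + 20335)/(18547 + 15430) = 15614/33977 ≈ 0.45955)
b = -778852/35 (b = 5899/(-595) - 22243 = 5899*(-1/595) - 22243 = -347/35 - 22243 = -778852/35 ≈ -22253.)
w + b = 15614/33977 - 778852/35 = -26462507914/1189195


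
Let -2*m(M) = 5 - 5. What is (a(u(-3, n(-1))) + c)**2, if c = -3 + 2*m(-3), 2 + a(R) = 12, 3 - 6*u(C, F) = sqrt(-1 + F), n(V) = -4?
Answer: 49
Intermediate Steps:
m(M) = 0 (m(M) = -(5 - 5)/2 = -1/2*0 = 0)
u(C, F) = 1/2 - sqrt(-1 + F)/6
a(R) = 10 (a(R) = -2 + 12 = 10)
c = -3 (c = -3 + 2*0 = -3 + 0 = -3)
(a(u(-3, n(-1))) + c)**2 = (10 - 3)**2 = 7**2 = 49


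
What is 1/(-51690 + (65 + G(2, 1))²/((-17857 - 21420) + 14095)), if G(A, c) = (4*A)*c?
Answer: -25182/1301662909 ≈ -1.9346e-5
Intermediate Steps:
G(A, c) = 4*A*c
1/(-51690 + (65 + G(2, 1))²/((-17857 - 21420) + 14095)) = 1/(-51690 + (65 + 4*2*1)²/((-17857 - 21420) + 14095)) = 1/(-51690 + (65 + 8)²/(-39277 + 14095)) = 1/(-51690 + 73²/(-25182)) = 1/(-51690 + 5329*(-1/25182)) = 1/(-51690 - 5329/25182) = 1/(-1301662909/25182) = -25182/1301662909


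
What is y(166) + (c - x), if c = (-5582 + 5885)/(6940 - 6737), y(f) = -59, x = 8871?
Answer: -1812487/203 ≈ -8928.5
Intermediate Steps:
c = 303/203 ≈ 1.4926
y(166) + (c - x) = -59 + (303/203 - 1*8871) = -59 + (303/203 - 8871) = -59 - 1800510/203 = -1812487/203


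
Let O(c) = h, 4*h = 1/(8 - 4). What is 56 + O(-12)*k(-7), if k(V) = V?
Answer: 889/16 ≈ 55.563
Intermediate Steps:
h = 1/16 (h = 1/(4*(8 - 4)) = (1/4)/4 = (1/4)*(1/4) = 1/16 ≈ 0.062500)
O(c) = 1/16
56 + O(-12)*k(-7) = 56 + (1/16)*(-7) = 56 - 7/16 = 889/16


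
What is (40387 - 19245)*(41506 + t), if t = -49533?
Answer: -169706834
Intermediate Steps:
(40387 - 19245)*(41506 + t) = (40387 - 19245)*(41506 - 49533) = 21142*(-8027) = -169706834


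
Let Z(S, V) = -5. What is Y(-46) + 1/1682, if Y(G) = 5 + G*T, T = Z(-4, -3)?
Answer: 395271/1682 ≈ 235.00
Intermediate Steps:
T = -5
Y(G) = 5 - 5*G (Y(G) = 5 + G*(-5) = 5 - 5*G)
Y(-46) + 1/1682 = (5 - 5*(-46)) + 1/1682 = (5 + 230) + 1/1682 = 235 + 1/1682 = 395271/1682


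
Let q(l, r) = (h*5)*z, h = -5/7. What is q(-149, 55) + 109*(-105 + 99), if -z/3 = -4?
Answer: -4878/7 ≈ -696.86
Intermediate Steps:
z = 12 (z = -3*(-4) = 12)
h = -5/7 (h = -5*⅐ = -5/7 ≈ -0.71429)
q(l, r) = -300/7 (q(l, r) = -5/7*5*12 = -25/7*12 = -300/7)
q(-149, 55) + 109*(-105 + 99) = -300/7 + 109*(-105 + 99) = -300/7 + 109*(-6) = -300/7 - 654 = -4878/7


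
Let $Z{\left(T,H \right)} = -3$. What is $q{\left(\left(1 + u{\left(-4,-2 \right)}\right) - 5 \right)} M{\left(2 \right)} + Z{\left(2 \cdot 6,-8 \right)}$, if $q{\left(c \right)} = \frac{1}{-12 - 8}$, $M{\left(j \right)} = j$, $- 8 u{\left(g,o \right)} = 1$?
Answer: $- \frac{31}{10} \approx -3.1$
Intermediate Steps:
$u{\left(g,o \right)} = - \frac{1}{8}$ ($u{\left(g,o \right)} = \left(- \frac{1}{8}\right) 1 = - \frac{1}{8}$)
$q{\left(c \right)} = - \frac{1}{20}$ ($q{\left(c \right)} = \frac{1}{-20} = - \frac{1}{20}$)
$q{\left(\left(1 + u{\left(-4,-2 \right)}\right) - 5 \right)} M{\left(2 \right)} + Z{\left(2 \cdot 6,-8 \right)} = \left(- \frac{1}{20}\right) 2 - 3 = - \frac{1}{10} - 3 = - \frac{31}{10}$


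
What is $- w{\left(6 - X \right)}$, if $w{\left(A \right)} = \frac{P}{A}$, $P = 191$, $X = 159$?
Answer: $\frac{191}{153} \approx 1.2484$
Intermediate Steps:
$w{\left(A \right)} = \frac{191}{A}$
$- w{\left(6 - X \right)} = - \frac{191}{6 - 159} = - \frac{191}{-153} = - \frac{191 \left(-1\right)}{153} = \left(-1\right) \left(- \frac{191}{153}\right) = \frac{191}{153}$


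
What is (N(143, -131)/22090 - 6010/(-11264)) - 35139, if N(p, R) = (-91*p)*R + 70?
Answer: -2181003125167/62205440 ≈ -35061.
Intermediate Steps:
N(p, R) = 70 - 91*R*p (N(p, R) = -91*R*p + 70 = 70 - 91*R*p)
(N(143, -131)/22090 - 6010/(-11264)) - 35139 = ((70 - 91*(-131)*143)/22090 - 6010/(-11264)) - 35139 = ((70 + 1704703)*(1/22090) - 6010*(-1/11264)) - 35139 = (1704773*(1/22090) + 3005/5632) - 35139 = (1704773/22090 + 3005/5632) - 35139 = 4833830993/62205440 - 35139 = -2181003125167/62205440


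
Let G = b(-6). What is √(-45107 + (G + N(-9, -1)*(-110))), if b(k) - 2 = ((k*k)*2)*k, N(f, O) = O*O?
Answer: I*√45647 ≈ 213.65*I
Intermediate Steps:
N(f, O) = O²
b(k) = 2 + 2*k³ (b(k) = 2 + ((k*k)*2)*k = 2 + (k²*2)*k = 2 + (2*k²)*k = 2 + 2*k³)
G = -430 (G = 2 + 2*(-6)³ = 2 + 2*(-216) = 2 - 432 = -430)
√(-45107 + (G + N(-9, -1)*(-110))) = √(-45107 + (-430 + (-1)²*(-110))) = √(-45107 + (-430 + 1*(-110))) = √(-45107 + (-430 - 110)) = √(-45107 - 540) = √(-45647) = I*√45647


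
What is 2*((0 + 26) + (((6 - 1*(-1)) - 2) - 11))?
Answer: 40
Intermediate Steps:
2*((0 + 26) + (((6 - 1*(-1)) - 2) - 11)) = 2*(26 + (((6 + 1) - 2) - 11)) = 2*(26 + ((7 - 2) - 11)) = 2*(26 + (5 - 11)) = 2*(26 - 6) = 2*20 = 40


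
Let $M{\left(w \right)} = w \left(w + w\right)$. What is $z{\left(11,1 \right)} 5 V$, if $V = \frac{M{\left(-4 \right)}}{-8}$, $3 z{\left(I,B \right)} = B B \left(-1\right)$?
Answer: $\frac{20}{3} \approx 6.6667$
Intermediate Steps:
$z{\left(I,B \right)} = - \frac{B^{2}}{3}$ ($z{\left(I,B \right)} = \frac{B B \left(-1\right)}{3} = \frac{B^{2} \left(-1\right)}{3} = \frac{\left(-1\right) B^{2}}{3} = - \frac{B^{2}}{3}$)
$M{\left(w \right)} = 2 w^{2}$ ($M{\left(w \right)} = w 2 w = 2 w^{2}$)
$V = -4$ ($V = \frac{2 \left(-4\right)^{2}}{-8} = 2 \cdot 16 \left(- \frac{1}{8}\right) = 32 \left(- \frac{1}{8}\right) = -4$)
$z{\left(11,1 \right)} 5 V = - \frac{1^{2}}{3} \cdot 5 \left(-4\right) = \left(- \frac{1}{3}\right) 1 \cdot 5 \left(-4\right) = \left(- \frac{1}{3}\right) 5 \left(-4\right) = \left(- \frac{5}{3}\right) \left(-4\right) = \frac{20}{3}$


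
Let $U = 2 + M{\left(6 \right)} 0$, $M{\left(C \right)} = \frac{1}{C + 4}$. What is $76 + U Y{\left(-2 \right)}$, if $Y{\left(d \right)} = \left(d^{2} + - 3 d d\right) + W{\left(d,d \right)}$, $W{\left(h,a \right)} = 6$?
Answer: $72$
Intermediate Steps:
$M{\left(C \right)} = \frac{1}{4 + C}$
$Y{\left(d \right)} = 6 - 2 d^{2}$ ($Y{\left(d \right)} = \left(d^{2} + - 3 d d\right) + 6 = \left(d^{2} - 3 d^{2}\right) + 6 = - 2 d^{2} + 6 = 6 - 2 d^{2}$)
$U = 2$ ($U = 2 + \frac{1}{4 + 6} \cdot 0 = 2 + \frac{1}{10} \cdot 0 = 2 + 0 = 2$)
$76 + U Y{\left(-2 \right)} = 76 + 2 \left(6 - 2 \left(-2\right)^{2}\right) = 76 + 2 \left(6 - 8\right) = 76 + 2 \left(-2\right) = 76 - 4 = 72$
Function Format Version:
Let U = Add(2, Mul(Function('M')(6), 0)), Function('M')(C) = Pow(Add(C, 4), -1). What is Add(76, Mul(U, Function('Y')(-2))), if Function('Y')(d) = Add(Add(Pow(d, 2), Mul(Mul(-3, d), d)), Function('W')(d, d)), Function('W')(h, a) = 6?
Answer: 72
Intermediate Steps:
Function('M')(C) = Pow(Add(4, C), -1)
Function('Y')(d) = Add(6, Mul(-2, Pow(d, 2))) (Function('Y')(d) = Add(Add(Pow(d, 2), Mul(Mul(-3, d), d)), 6) = Add(Add(Pow(d, 2), Mul(-3, Pow(d, 2))), 6) = Add(Mul(-2, Pow(d, 2)), 6) = Add(6, Mul(-2, Pow(d, 2))))
U = 2 (U = Add(2, Mul(Pow(Add(4, 6), -1), 0)) = Add(2, Mul(Pow(10, -1), 0)) = Add(2, Mul(Rational(1, 10), 0)) = Add(2, 0) = 2)
Add(76, Mul(U, Function('Y')(-2))) = Add(76, Mul(2, Add(6, Mul(-2, Pow(-2, 2))))) = Add(76, Mul(2, Add(6, Mul(-2, 4)))) = Add(76, Mul(2, Add(6, -8))) = Add(76, Mul(2, -2)) = Add(76, -4) = 72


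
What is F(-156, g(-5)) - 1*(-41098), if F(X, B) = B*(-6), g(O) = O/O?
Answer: 41092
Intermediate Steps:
g(O) = 1
F(X, B) = -6*B
F(-156, g(-5)) - 1*(-41098) = -6*1 - 1*(-41098) = -6 + 41098 = 41092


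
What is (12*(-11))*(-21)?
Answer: 2772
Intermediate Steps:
(12*(-11))*(-21) = -132*(-21) = 2772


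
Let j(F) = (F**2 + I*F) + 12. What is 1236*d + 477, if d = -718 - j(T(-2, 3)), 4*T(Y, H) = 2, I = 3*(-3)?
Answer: -896550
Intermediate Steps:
I = -9
T(Y, H) = 1/2 (T(Y, H) = (1/4)*2 = 1/2)
j(F) = 12 + F**2 - 9*F (j(F) = (F**2 - 9*F) + 12 = 12 + F**2 - 9*F)
d = -2903/4 (d = -718 - (12 + (1/2)**2 - 9*1/2) = -718 - (12 + 1/4 - 9/2) = -718 - 1*31/4 = -718 - 31/4 = -2903/4 ≈ -725.75)
1236*d + 477 = 1236*(-2903/4) + 477 = -897027 + 477 = -896550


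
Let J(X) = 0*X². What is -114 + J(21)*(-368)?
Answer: -114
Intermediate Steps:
J(X) = 0
-114 + J(21)*(-368) = -114 + 0*(-368) = -114 + 0 = -114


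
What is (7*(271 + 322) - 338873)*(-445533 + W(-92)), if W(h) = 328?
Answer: 149019908010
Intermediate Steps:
(7*(271 + 322) - 338873)*(-445533 + W(-92)) = (7*(271 + 322) - 338873)*(-445533 + 328) = (7*593 - 338873)*(-445205) = (4151 - 338873)*(-445205) = -334722*(-445205) = 149019908010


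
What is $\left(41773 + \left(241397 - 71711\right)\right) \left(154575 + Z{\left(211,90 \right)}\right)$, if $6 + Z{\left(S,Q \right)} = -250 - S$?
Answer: $32587523572$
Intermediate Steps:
$Z{\left(S,Q \right)} = -256 - S$ ($Z{\left(S,Q \right)} = -6 - \left(250 + S\right) = -256 - S$)
$\left(41773 + \left(241397 - 71711\right)\right) \left(154575 + Z{\left(211,90 \right)}\right) = \left(41773 + \left(241397 - 71711\right)\right) \left(154575 - 467\right) = \left(41773 + 169686\right) \left(154575 - 467\right) = 211459 \left(154575 - 467\right) = 211459 \cdot 154108 = 32587523572$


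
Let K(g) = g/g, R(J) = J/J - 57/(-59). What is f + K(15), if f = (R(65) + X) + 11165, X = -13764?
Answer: -153166/59 ≈ -2596.0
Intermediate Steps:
R(J) = 116/59 (R(J) = 1 - 57*(-1/59) = 1 + 57/59 = 116/59)
K(g) = 1
f = -153225/59 (f = (116/59 - 13764) + 11165 = -811960/59 + 11165 = -153225/59 ≈ -2597.0)
f + K(15) = -153225/59 + 1 = -153166/59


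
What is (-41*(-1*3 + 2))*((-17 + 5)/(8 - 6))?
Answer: -246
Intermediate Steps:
(-41*(-1*3 + 2))*((-17 + 5)/(8 - 6)) = (-41*(-3 + 2))*(-12/2) = (-41*(-1))*(-12*½) = 41*(-6) = -246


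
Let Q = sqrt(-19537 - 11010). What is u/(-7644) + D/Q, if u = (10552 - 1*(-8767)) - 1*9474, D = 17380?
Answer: -9845/7644 - 1580*I*sqrt(30547)/2777 ≈ -1.2879 - 99.441*I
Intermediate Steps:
Q = I*sqrt(30547) (Q = sqrt(-30547) = I*sqrt(30547) ≈ 174.78*I)
u = 9845 (u = (10552 + 8767) - 9474 = 19319 - 9474 = 9845)
u/(-7644) + D/Q = 9845/(-7644) + 17380/((I*sqrt(30547))) = 9845*(-1/7644) + 17380*(-I*sqrt(30547)/30547) = -9845/7644 - 1580*I*sqrt(30547)/2777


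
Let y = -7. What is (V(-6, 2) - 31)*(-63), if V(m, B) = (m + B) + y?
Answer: 2646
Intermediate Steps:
V(m, B) = -7 + B + m (V(m, B) = (m + B) - 7 = (B + m) - 7 = -7 + B + m)
(V(-6, 2) - 31)*(-63) = ((-7 + 2 - 6) - 31)*(-63) = (-11 - 31)*(-63) = -42*(-63) = 2646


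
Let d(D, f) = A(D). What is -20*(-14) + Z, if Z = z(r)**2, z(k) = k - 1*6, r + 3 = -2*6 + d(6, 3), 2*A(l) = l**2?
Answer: 289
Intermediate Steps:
A(l) = l**2/2
d(D, f) = D**2/2
r = 3 (r = -3 + (-2*6 + (1/2)*6**2) = -3 + (-12 + (1/2)*36) = -3 + (-12 + 18) = -3 + 6 = 3)
z(k) = -6 + k (z(k) = k - 6 = -6 + k)
Z = 9 (Z = (-6 + 3)**2 = (-3)**2 = 9)
-20*(-14) + Z = -20*(-14) + 9 = 280 + 9 = 289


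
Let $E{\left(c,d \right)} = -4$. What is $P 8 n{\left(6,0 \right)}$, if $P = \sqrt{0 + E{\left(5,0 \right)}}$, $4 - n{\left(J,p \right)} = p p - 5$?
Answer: $144 i \approx 144.0 i$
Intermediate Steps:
$n{\left(J,p \right)} = 9 - p^{2}$ ($n{\left(J,p \right)} = 4 - \left(p p - 5\right) = 4 - \left(p^{2} - 5\right) = 4 - \left(-5 + p^{2}\right) = 9 - p^{2}$)
$P = 2 i$ ($P = \sqrt{0 - 4} = \sqrt{-4} = 2 i \approx 2.0 i$)
$P 8 n{\left(6,0 \right)} = 2 i 8 \left(9 - 0^{2}\right) = 16 i \left(9 - 0\right) = 16 i \left(9 + 0\right) = 16 i 9 = 144 i$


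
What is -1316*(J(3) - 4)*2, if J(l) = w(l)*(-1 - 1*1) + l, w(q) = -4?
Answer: -18424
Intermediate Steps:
J(l) = 8 + l (J(l) = -4*(-1 - 1*1) + l = -4*(-1 - 1) + l = -4*(-2) + l = 8 + l)
-1316*(J(3) - 4)*2 = -1316*((8 + 3) - 4)*2 = -1316*(11 - 4)*2 = -9212*2 = -1316*14 = -18424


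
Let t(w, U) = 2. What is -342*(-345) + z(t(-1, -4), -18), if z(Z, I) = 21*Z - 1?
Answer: 118031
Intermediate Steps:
z(Z, I) = -1 + 21*Z
-342*(-345) + z(t(-1, -4), -18) = -342*(-345) + (-1 + 21*2) = 117990 + (-1 + 42) = 117990 + 41 = 118031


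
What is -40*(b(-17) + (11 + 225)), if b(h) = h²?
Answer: -21000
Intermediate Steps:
-40*(b(-17) + (11 + 225)) = -40*((-17)² + (11 + 225)) = -40*(289 + 236) = -40*525 = -21000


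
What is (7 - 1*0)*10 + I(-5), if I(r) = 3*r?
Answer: 55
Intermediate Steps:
(7 - 1*0)*10 + I(-5) = (7 - 1*0)*10 + 3*(-5) = (7 + 0)*10 - 15 = 7*10 - 15 = 70 - 15 = 55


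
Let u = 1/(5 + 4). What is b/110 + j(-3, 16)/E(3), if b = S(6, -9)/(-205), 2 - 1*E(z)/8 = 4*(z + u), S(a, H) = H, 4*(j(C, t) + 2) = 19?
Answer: -1102689/33915200 ≈ -0.032513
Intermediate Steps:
j(C, t) = 11/4 (j(C, t) = -2 + (¼)*19 = -2 + 19/4 = 11/4)
u = ⅑ (u = 1/9 = ⅑ ≈ 0.11111)
E(z) = 112/9 - 32*z (E(z) = 16 - 32*(z + ⅑) = 16 - 32*(⅑ + z) = 16 - 8*(4/9 + 4*z) = 16 + (-32/9 - 32*z) = 112/9 - 32*z)
b = 9/205 (b = -9/(-205) = -9*(-1/205) = 9/205 ≈ 0.043902)
b/110 + j(-3, 16)/E(3) = (9/205)/110 + 11/(4*(112/9 - 32*3)) = (9/205)*(1/110) + 11/(4*(112/9 - 96)) = 9/22550 + 11/(4*(-752/9)) = 9/22550 + (11/4)*(-9/752) = 9/22550 - 99/3008 = -1102689/33915200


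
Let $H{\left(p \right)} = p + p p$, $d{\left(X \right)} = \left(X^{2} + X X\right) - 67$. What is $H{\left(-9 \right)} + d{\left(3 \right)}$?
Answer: $23$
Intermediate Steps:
$d{\left(X \right)} = -67 + 2 X^{2}$ ($d{\left(X \right)} = \left(X^{2} + X^{2}\right) - 67 = 2 X^{2} - 67 = -67 + 2 X^{2}$)
$H{\left(p \right)} = p + p^{2}$
$H{\left(-9 \right)} + d{\left(3 \right)} = - 9 \left(1 - 9\right) - \left(67 - 2 \cdot 3^{2}\right) = \left(-9\right) \left(-8\right) + \left(-67 + 2 \cdot 9\right) = 72 + \left(-67 + 18\right) = 72 - 49 = 23$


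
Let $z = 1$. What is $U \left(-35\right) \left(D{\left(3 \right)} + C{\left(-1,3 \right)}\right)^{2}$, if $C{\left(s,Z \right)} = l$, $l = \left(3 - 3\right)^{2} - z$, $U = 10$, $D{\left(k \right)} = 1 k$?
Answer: $-1400$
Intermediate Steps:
$D{\left(k \right)} = k$
$l = -1$ ($l = \left(3 - 3\right)^{2} - 1 = 0^{2} - 1 = 0 - 1 = -1$)
$C{\left(s,Z \right)} = -1$
$U \left(-35\right) \left(D{\left(3 \right)} + C{\left(-1,3 \right)}\right)^{2} = 10 \left(-35\right) \left(3 - 1\right)^{2} = - 350 \cdot 2^{2} = \left(-350\right) 4 = -1400$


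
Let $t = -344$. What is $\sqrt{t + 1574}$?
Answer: $\sqrt{1230} \approx 35.071$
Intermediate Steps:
$\sqrt{t + 1574} = \sqrt{-344 + 1574} = \sqrt{1230}$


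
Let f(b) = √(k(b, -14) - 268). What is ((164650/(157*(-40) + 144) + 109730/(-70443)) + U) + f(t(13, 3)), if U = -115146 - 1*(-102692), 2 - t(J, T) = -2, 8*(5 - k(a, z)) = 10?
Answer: -2697683441911/216119124 + I*√1057/2 ≈ -12482.0 + 16.256*I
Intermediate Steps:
k(a, z) = 15/4 (k(a, z) = 5 - ⅛*10 = 5 - 5/4 = 15/4)
t(J, T) = 4 (t(J, T) = 2 - 1*(-2) = 2 + 2 = 4)
U = -12454 (U = -115146 + 102692 = -12454)
f(b) = I*√1057/2 (f(b) = √(15/4 - 268) = √(-1057/4) = I*√1057/2)
((164650/(157*(-40) + 144) + 109730/(-70443)) + U) + f(t(13, 3)) = ((164650/(157*(-40) + 144) + 109730/(-70443)) - 12454) + I*√1057/2 = ((164650/(-6280 + 144) + 109730*(-1/70443)) - 12454) + I*√1057/2 = ((164650/(-6136) - 109730/70443) - 12454) + I*√1057/2 = ((164650*(-1/6136) - 109730/70443) - 12454) + I*√1057/2 = ((-82325/3068 - 109730/70443) - 12454) + I*√1057/2 = (-6135871615/216119124 - 12454) + I*√1057/2 = -2697683441911/216119124 + I*√1057/2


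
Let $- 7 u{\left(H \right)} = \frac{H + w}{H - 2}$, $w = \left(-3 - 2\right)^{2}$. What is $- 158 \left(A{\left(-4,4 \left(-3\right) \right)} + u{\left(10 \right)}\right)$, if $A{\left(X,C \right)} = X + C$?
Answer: $\frac{10507}{4} \approx 2626.8$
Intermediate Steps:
$w = 25$ ($w = \left(-5\right)^{2} = 25$)
$A{\left(X,C \right)} = C + X$
$u{\left(H \right)} = - \frac{25 + H}{7 \left(-2 + H\right)}$ ($u{\left(H \right)} = - \frac{\left(H + 25\right) \frac{1}{H - 2}}{7} = - \frac{\left(25 + H\right) \frac{1}{-2 + H}}{7} = - \frac{\frac{1}{-2 + H} \left(25 + H\right)}{7} = - \frac{25 + H}{7 \left(-2 + H\right)}$)
$- 158 \left(A{\left(-4,4 \left(-3\right) \right)} + u{\left(10 \right)}\right) = - 158 \left(\left(4 \left(-3\right) - 4\right) + \frac{-25 - 10}{7 \left(-2 + 10\right)}\right) = - 158 \left(\left(-12 - 4\right) + \frac{-25 - 10}{7 \cdot 8}\right) = - 158 \left(-16 + \frac{1}{7} \cdot \frac{1}{8} \left(-35\right)\right) = - 158 \left(-16 - \frac{5}{8}\right) = \left(-158\right) \left(- \frac{133}{8}\right) = \frac{10507}{4}$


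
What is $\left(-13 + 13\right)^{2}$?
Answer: $0$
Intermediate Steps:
$\left(-13 + 13\right)^{2} = 0^{2} = 0$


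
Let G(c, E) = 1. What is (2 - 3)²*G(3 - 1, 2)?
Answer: 1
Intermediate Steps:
(2 - 3)²*G(3 - 1, 2) = (2 - 3)²*1 = (-1)²*1 = 1*1 = 1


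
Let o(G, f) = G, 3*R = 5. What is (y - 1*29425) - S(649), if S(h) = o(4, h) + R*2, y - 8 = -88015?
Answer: -352318/3 ≈ -1.1744e+5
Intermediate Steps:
y = -88007 (y = 8 - 88015 = -88007)
R = 5/3 (R = (1/3)*5 = 5/3 ≈ 1.6667)
S(h) = 22/3 (S(h) = 4 + (5/3)*2 = 4 + 10/3 = 22/3)
(y - 1*29425) - S(649) = (-88007 - 1*29425) - 1*22/3 = (-88007 - 29425) - 22/3 = -117432 - 22/3 = -352318/3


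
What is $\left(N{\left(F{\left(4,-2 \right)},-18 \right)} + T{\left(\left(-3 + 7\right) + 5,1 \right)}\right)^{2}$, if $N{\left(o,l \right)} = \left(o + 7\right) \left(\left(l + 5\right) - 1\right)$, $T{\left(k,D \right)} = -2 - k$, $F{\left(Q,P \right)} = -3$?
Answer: $4489$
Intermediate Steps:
$N{\left(o,l \right)} = \left(4 + l\right) \left(7 + o\right)$ ($N{\left(o,l \right)} = \left(7 + o\right) \left(\left(5 + l\right) - 1\right) = \left(7 + o\right) \left(4 + l\right) = \left(4 + l\right) \left(7 + o\right)$)
$\left(N{\left(F{\left(4,-2 \right)},-18 \right)} + T{\left(\left(-3 + 7\right) + 5,1 \right)}\right)^{2} = \left(\left(28 + 4 \left(-3\right) + 7 \left(-18\right) - -54\right) - 11\right)^{2} = \left(\left(28 - 12 - 126 + 54\right) - 11\right)^{2} = \left(-56 - 11\right)^{2} = \left(-67\right)^{2} = 4489$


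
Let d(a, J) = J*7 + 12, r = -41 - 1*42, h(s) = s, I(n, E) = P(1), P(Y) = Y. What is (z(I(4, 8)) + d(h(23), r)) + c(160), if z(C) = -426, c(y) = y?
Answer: -835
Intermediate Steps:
I(n, E) = 1
r = -83 (r = -41 - 42 = -83)
d(a, J) = 12 + 7*J (d(a, J) = 7*J + 12 = 12 + 7*J)
(z(I(4, 8)) + d(h(23), r)) + c(160) = (-426 + (12 + 7*(-83))) + 160 = (-426 + (12 - 581)) + 160 = (-426 - 569) + 160 = -995 + 160 = -835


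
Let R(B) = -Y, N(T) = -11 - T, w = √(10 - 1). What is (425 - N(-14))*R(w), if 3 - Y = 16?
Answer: 5486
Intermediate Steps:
Y = -13 (Y = 3 - 1*16 = 3 - 16 = -13)
w = 3 (w = √9 = 3)
R(B) = 13 (R(B) = -1*(-13) = 13)
(425 - N(-14))*R(w) = (425 - (-11 - 1*(-14)))*13 = (425 - (-11 + 14))*13 = (425 - 1*3)*13 = (425 - 3)*13 = 422*13 = 5486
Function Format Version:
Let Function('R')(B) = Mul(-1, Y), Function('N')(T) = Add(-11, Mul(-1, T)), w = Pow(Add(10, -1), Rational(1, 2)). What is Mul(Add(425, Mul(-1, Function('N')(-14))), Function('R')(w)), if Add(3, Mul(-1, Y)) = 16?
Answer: 5486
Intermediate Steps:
Y = -13 (Y = Add(3, Mul(-1, 16)) = Add(3, -16) = -13)
w = 3 (w = Pow(9, Rational(1, 2)) = 3)
Function('R')(B) = 13 (Function('R')(B) = Mul(-1, -13) = 13)
Mul(Add(425, Mul(-1, Function('N')(-14))), Function('R')(w)) = Mul(Add(425, Mul(-1, Add(-11, Mul(-1, -14)))), 13) = Mul(Add(425, Mul(-1, Add(-11, 14))), 13) = Mul(Add(425, Mul(-1, 3)), 13) = Mul(Add(425, -3), 13) = Mul(422, 13) = 5486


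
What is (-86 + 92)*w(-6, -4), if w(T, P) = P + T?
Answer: -60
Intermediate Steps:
(-86 + 92)*w(-6, -4) = (-86 + 92)*(-4 - 6) = 6*(-10) = -60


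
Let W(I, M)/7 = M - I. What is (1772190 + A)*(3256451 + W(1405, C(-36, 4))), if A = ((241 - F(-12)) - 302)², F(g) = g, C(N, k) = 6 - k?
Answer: 5761440378330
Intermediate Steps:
W(I, M) = -7*I + 7*M (W(I, M) = 7*(M - I) = -7*I + 7*M)
A = 2401 (A = ((241 - 1*(-12)) - 302)² = ((241 + 12) - 302)² = (253 - 302)² = (-49)² = 2401)
(1772190 + A)*(3256451 + W(1405, C(-36, 4))) = (1772190 + 2401)*(3256451 + (-7*1405 + 7*(6 - 1*4))) = 1774591*(3256451 + (-9835 + 7*(6 - 4))) = 1774591*(3256451 + (-9835 + 7*2)) = 1774591*(3256451 + (-9835 + 14)) = 1774591*(3256451 - 9821) = 1774591*3246630 = 5761440378330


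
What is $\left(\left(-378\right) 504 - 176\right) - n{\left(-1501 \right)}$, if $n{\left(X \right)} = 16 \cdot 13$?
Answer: $-190896$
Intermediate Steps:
$n{\left(X \right)} = 208$
$\left(\left(-378\right) 504 - 176\right) - n{\left(-1501 \right)} = \left(\left(-378\right) 504 - 176\right) - 208 = \left(-190512 - 176\right) - 208 = -190688 - 208 = -190896$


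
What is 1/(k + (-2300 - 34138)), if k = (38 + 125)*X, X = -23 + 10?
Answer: -1/38557 ≈ -2.5936e-5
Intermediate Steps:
X = -13
k = -2119 (k = (38 + 125)*(-13) = 163*(-13) = -2119)
1/(k + (-2300 - 34138)) = 1/(-2119 + (-2300 - 34138)) = 1/(-2119 - 36438) = 1/(-38557) = -1/38557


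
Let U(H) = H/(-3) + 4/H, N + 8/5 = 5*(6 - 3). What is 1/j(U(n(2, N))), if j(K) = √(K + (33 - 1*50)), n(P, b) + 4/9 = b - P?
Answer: -3*I*√2496152670/675092 ≈ -0.22202*I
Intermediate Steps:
N = 67/5 (N = -8/5 + 5*(6 - 3) = -8/5 + 5*3 = -8/5 + 15 = 67/5 ≈ 13.400)
n(P, b) = -4/9 + b - P (n(P, b) = -4/9 + (b - P) = -4/9 + b - P)
U(H) = 4/H - H/3 (U(H) = H*(-⅓) + 4/H = -H/3 + 4/H = 4/H - H/3)
j(K) = √(-17 + K) (j(K) = √(K + (33 - 50)) = √(K - 17) = √(-17 + K))
1/j(U(n(2, N))) = 1/(√(-17 + (4/(-4/9 + 67/5 - 1*2) - (-4/9 + 67/5 - 1*2)/3))) = 1/(√(-17 + (4/(-4/9 + 67/5 - 2) - (-4/9 + 67/5 - 2)/3))) = 1/(√(-17 + (4/(493/45) - ⅓*493/45))) = 1/(√(-17 + (4*(45/493) - 493/135))) = 1/(√(-17 + (180/493 - 493/135))) = 1/(√(-17 - 218749/66555)) = 1/(√(-1350184/66555)) = 1/(2*I*√2496152670/22185) = -3*I*√2496152670/675092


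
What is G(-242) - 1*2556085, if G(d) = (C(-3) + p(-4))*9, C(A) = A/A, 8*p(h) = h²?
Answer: -2556058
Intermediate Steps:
p(h) = h²/8
C(A) = 1
G(d) = 27 (G(d) = (1 + (⅛)*(-4)²)*9 = (1 + (⅛)*16)*9 = (1 + 2)*9 = 3*9 = 27)
G(-242) - 1*2556085 = 27 - 1*2556085 = 27 - 2556085 = -2556058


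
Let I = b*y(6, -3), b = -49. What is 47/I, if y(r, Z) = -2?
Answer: 47/98 ≈ 0.47959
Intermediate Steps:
I = 98 (I = -49*(-2) = 98)
47/I = 47/98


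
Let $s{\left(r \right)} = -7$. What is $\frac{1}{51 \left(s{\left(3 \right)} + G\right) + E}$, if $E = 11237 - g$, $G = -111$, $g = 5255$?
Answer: $- \frac{1}{36} \approx -0.027778$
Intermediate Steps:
$E = 5982$ ($E = 11237 - 5255 = 5982$)
$\frac{1}{51 \left(s{\left(3 \right)} + G\right) + E} = \frac{1}{51 \left(-7 - 111\right) + 5982} = \frac{1}{51 \left(-118\right) + 5982} = \frac{1}{-6018 + 5982} = \frac{1}{-36} = - \frac{1}{36}$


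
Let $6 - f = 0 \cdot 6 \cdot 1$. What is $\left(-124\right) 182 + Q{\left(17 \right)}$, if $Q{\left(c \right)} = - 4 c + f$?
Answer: $-22630$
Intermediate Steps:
$f = 6$ ($f = 6 - 0 \cdot 6 \cdot 1 = 6 - 0 \cdot 1 = 6 - 0 = 6 + 0 = 6$)
$Q{\left(c \right)} = 6 - 4 c$ ($Q{\left(c \right)} = - 4 c + 6 = 6 - 4 c$)
$\left(-124\right) 182 + Q{\left(17 \right)} = \left(-124\right) 182 + \left(6 - 68\right) = -22568 + \left(6 - 68\right) = -22568 - 62 = -22630$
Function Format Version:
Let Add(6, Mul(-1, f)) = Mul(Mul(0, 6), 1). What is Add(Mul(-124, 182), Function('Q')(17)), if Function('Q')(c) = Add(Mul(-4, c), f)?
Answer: -22630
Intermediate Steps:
f = 6 (f = Add(6, Mul(-1, Mul(Mul(0, 6), 1))) = Add(6, Mul(-1, Mul(0, 1))) = Add(6, Mul(-1, 0)) = Add(6, 0) = 6)
Function('Q')(c) = Add(6, Mul(-4, c)) (Function('Q')(c) = Add(Mul(-4, c), 6) = Add(6, Mul(-4, c)))
Add(Mul(-124, 182), Function('Q')(17)) = Add(Mul(-124, 182), Add(6, Mul(-4, 17))) = Add(-22568, Add(6, -68)) = Add(-22568, -62) = -22630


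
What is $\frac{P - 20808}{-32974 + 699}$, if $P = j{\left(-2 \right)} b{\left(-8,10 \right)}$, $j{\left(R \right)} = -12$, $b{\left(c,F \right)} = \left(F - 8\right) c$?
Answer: $\frac{20616}{32275} \approx 0.63876$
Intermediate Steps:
$b{\left(c,F \right)} = c \left(-8 + F\right)$ ($b{\left(c,F \right)} = \left(-8 + F\right) c = c \left(-8 + F\right)$)
$P = 192$ ($P = - 12 \left(- 8 \left(-8 + 10\right)\right) = - 12 \left(\left(-8\right) 2\right) = \left(-12\right) \left(-16\right) = 192$)
$\frac{P - 20808}{-32974 + 699} = \frac{192 - 20808}{-32974 + 699} = - \frac{20616}{-32275} = \left(-20616\right) \left(- \frac{1}{32275}\right) = \frac{20616}{32275}$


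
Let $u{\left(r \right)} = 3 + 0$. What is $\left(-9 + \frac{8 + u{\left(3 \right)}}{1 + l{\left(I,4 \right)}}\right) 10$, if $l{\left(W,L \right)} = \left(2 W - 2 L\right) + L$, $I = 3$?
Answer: $- \frac{160}{3} \approx -53.333$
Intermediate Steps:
$l{\left(W,L \right)} = - L + 2 W$ ($l{\left(W,L \right)} = \left(- 2 L + 2 W\right) + L = - L + 2 W$)
$u{\left(r \right)} = 3$
$\left(-9 + \frac{8 + u{\left(3 \right)}}{1 + l{\left(I,4 \right)}}\right) 10 = \left(-9 + \frac{8 + 3}{1 + \left(\left(-1\right) 4 + 2 \cdot 3\right)}\right) 10 = \left(-9 + \frac{11}{1 + \left(-4 + 6\right)}\right) 10 = \left(-9 + \frac{11}{1 + 2}\right) 10 = \left(-9 + \frac{11}{3}\right) 10 = \left(- \frac{16}{3}\right) 10 = - \frac{160}{3}$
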